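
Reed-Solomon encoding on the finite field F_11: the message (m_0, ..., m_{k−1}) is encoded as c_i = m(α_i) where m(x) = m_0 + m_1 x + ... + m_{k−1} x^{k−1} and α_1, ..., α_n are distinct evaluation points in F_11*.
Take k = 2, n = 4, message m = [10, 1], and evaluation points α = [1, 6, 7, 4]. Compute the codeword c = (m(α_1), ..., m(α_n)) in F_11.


c = [0, 5, 6, 3]

Message polynomial: m(x) = 10 + 1·x (mod 11).
For each evaluation point α_i, compute m(α_i) mod 11:
  α_1 = 1: Horner steps 1 → 0, so m(1) = 0.
  α_2 = 6: Horner steps 1 → 5, so m(6) = 5.
  α_3 = 7: Horner steps 1 → 6, so m(7) = 6.
  α_4 = 4: Horner steps 1 → 3, so m(4) = 3.
Codeword c = [0, 5, 6, 3] ∈ F_11^4.


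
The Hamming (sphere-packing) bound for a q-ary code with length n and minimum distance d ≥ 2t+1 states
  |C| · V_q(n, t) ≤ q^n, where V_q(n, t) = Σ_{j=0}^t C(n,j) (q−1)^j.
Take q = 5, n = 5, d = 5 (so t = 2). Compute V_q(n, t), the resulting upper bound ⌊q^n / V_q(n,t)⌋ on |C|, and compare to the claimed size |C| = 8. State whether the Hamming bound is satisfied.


V_q(n, t) = 181, q^n = 3125, Hamming bound = 17, |C| = 8 ≤ bound (satisfied).

Step 1: Compute V_q(n, t) = Σ_{j=0}^2 C(n, j) (q−1)^j.
  j = 0: C(5,0)·(4)^0 = 1·1 = 1.
  j = 1: C(5,1)·(4)^1 = 5·4 = 20.
  j = 2: C(5,2)·(4)^2 = 10·16 = 160.
  V_q(n, t) = 1 + 20 + 160 = 181.
Step 2: q^n = 5^5 = 3125.
Step 3: Hamming bound ⌊q^n / V_q(n,t)⌋ = ⌊3125/181⌋ = 17.
Step 4: Compare |C| = 8 to 17: satisfied.
The claimed |C| lies below the Hamming bound.


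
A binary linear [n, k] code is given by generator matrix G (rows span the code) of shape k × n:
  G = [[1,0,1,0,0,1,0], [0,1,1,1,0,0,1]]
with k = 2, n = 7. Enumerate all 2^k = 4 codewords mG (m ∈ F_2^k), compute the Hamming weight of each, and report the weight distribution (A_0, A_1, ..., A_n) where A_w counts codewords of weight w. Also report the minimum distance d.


Weight distribution: A_0 = 1, A_3 = 1, A_4 = 1, A_5 = 1. Minimum distance d = 3.

Enumerate all 2^2 = 4 messages m ∈ F_2^2.
For each, compute codeword c = mG in F_2^7, then tally its weight.
  m = 00 → c = 0000000, weight = 0.
  m = 10 → c = 1010010, weight = 3.
  m = 01 → c = 0111001, weight = 4.
  m = 11 → c = 1101011, weight = 5.
Tally weights:
  weight 0: 1 codewords.
  weight 3: 1 codewords.
  weight 4: 1 codewords.
  weight 5: 1 codewords.
Minimum distance d = smallest w > 0 with A_w > 0 = 3.
Sanity: Σ A_w = 4 = 2^2 = 4 ✓.


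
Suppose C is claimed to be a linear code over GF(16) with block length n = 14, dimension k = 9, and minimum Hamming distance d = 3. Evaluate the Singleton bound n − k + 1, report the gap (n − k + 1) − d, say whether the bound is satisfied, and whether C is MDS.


Singleton RHS = n − k + 1 = 6, slack = 3, bound satisfied, not MDS.

Singleton bound: d ≤ n − k + 1.
Here n = 14, k = 9, so n − k + 1 = 6.
Given d = 3, check d ≤ 6: YES.
Slack = (n − k + 1) − d = 3.
The code is NOT MDS (slack = 3 > 0).
Description: the claimed parameters are [14, 9, 3]_16; such a code would be non-MDS.


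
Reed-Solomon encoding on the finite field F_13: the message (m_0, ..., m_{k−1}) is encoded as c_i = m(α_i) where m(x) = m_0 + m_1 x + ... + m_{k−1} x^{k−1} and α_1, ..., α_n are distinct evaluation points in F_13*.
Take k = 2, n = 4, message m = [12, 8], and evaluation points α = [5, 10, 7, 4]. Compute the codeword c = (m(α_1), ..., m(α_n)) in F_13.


c = [0, 1, 3, 5]

Message polynomial: m(x) = 12 + 8·x (mod 13).
For each evaluation point α_i, compute m(α_i) mod 13:
  α_1 = 5: Horner steps 8 → 0, so m(5) = 0.
  α_2 = 10: Horner steps 8 → 1, so m(10) = 1.
  α_3 = 7: Horner steps 8 → 3, so m(7) = 3.
  α_4 = 4: Horner steps 8 → 5, so m(4) = 5.
Codeword c = [0, 1, 3, 5] ∈ F_13^4.


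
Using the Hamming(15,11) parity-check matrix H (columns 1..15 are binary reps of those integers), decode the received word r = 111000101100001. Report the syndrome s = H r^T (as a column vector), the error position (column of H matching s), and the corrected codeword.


s = (1, 0, 1, 1)^T, error position = 11, corrected codeword c = 111000101110001

Compute s = H r^T mod 2 one row at a time:
  s_1 = 0 + 1 + 1 + 0 + 0 + 0 + 0 + 1 = 3 ≡ 1 (mod 2).
  s_2 = 0 + 0 + 0 + 1 + 0 + 0 + 0 + 1 = 2 ≡ 0 (mod 2).
  s_3 = 1 + 1 + 0 + 1 + 1 + 0 + 0 + 1 = 5 ≡ 1 (mod 2).
  s_4 = 1 + 1 + 0 + 1 + 1 + 0 + 0 + 1 = 5 ≡ 1 (mod 2).
s = (1, 0, 1, 1)^T — this equals column 11 of H (binary 1011), so error is at position 11.
Correct: flip bit 11 of r = 111000101100001 to get c = 111000101110001.


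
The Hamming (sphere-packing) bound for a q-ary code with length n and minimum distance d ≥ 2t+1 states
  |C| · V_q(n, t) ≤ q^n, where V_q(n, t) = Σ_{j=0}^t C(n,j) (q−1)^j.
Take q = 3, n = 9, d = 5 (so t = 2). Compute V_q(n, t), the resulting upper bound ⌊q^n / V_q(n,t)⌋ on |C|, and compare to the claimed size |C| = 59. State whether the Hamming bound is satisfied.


V_q(n, t) = 163, q^n = 19683, Hamming bound = 120, |C| = 59 ≤ bound (satisfied).

Step 1: Compute V_q(n, t) = Σ_{j=0}^2 C(n, j) (q−1)^j.
  j = 0: C(9,0)·(2)^0 = 1·1 = 1.
  j = 1: C(9,1)·(2)^1 = 9·2 = 18.
  j = 2: C(9,2)·(2)^2 = 36·4 = 144.
  V_q(n, t) = 1 + 18 + 144 = 163.
Step 2: q^n = 3^9 = 19683.
Step 3: Hamming bound ⌊q^n / V_q(n,t)⌋ = ⌊19683/163⌋ = 120.
Step 4: Compare |C| = 59 to 120: satisfied.
The claimed |C| lies below the Hamming bound.


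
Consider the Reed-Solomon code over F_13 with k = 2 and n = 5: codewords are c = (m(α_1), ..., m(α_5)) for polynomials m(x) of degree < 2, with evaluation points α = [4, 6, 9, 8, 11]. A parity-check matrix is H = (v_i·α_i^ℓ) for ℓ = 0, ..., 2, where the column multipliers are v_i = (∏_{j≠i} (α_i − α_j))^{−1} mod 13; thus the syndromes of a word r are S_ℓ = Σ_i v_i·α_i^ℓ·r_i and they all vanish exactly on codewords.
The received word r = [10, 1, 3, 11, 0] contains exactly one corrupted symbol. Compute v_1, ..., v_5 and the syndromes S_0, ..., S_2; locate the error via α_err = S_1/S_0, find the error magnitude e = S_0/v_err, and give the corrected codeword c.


S = (12, 9, 10), error at position 1, error magnitude e = 6, c = [4, 1, 3, 11, 0].

Step 1: column multipliers v_i = (∏_{j≠i}(α_i − α_j))^{−1} mod 13.
  i = 1 (α = 4): (4−6)(4−9)(4−8)(4−11) = (−2)·(−5)·(−4)·(−7) = 280 ≡ 7, so v_1 = 7^{−1} = 2 (mod 13).
  i = 2 (α = 6): (6−4)(6−9)(6−8)(6−11) = 2·(−3)·(−2)·(−5) = −60 ≡ 5, so v_2 = 5^{−1} = 8 (mod 13).
  i = 3 (α = 9): (9−4)(9−6)(9−8)(9−11) = 5·3·1·(−2) = −30 ≡ 9, so v_3 = 9^{−1} = 3 (mod 13).
  i = 4 (α = 8): (8−4)(8−6)(8−9)(8−11) = 4·2·(−1)·(−3) = 24 ≡ 11, so v_4 = 11^{−1} = 6 (mod 13).
  i = 5 (α = 11): (11−4)(11−6)(11−9)(11−8) = 7·5·2·3 = 210 ≡ 2, so v_5 = 2^{−1} = 7 (mod 13).
  v = [2, 8, 3, 6, 7].
Step 2: syndromes of r = [10, 1, 3, 11, 0] (all sums mod 13).
  S_0 = Σ v_i r_i = 2·10 + 8·1 + 3·3 + 6·11 + 7·0 = 103 ≡ 12.
  S_1 = Σ v_i α_i r_i = 2·4·10 + 8·6·1 + 3·9·3 + 6·8·11 + 7·11·0 = 737 ≡ 9.
  α_i^2 mod 13 = [3, 10, 3, 12, 4].
  S_2 = Σ v_i α_i^2 r_i = 2·3·10 + 8·10·1 + 3·3·3 + 6·12·11 + 7·4·0 = 959 ≡ 10.
  S = (12, 9, 10) ≠ 0, so r is not a codeword (an error is present).
Step 3: locate the error. For a single error e at position i, S_ℓ = v_i·e·α_i^ℓ, so α_err = S_1/S_0.
  S_0^{−1} = 12^{−1} = 12 (mod 13), so α_err = 9·12 = 108 ≡ 4 = α_1. Error position i = 1.
  Consistency check: S_2/S_1 = 10·3 = 30 ≡ 4 = α_err ✓ (single-error assumption holds).
Step 4: error magnitude e = S_0/v_1 = S_0·∏_{j≠1}(α_1 − α_j) = 12·7 = 84 ≡ 6 (mod 13).
Step 5: correct position 1: c_1 = r_1 − e = 10 − 6 ≡ 4 (mod 13). Hence c = [4, 1, 3, 11, 0].
  Check: interpolating c through the α_i gives m(x) = 10 + 5·x (degree < 2) with m(α_i) = c_i for every i, so c is indeed a codeword.


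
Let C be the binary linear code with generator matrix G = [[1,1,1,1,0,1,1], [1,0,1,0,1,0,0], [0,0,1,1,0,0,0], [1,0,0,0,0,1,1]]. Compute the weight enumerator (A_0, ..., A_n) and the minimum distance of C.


Weight distribution: A_0 = 1, A_1 = 1, A_2 = 1, A_3 = 4, A_4 = 5, A_5 = 3, A_6 = 1. Minimum distance d = 1.

Enumerate all 2^4 = 16 messages m ∈ F_2^4.
For each, compute codeword c = mG in F_2^7, then tally its weight.
  m = 0000 → c = 0000000, weight = 0.
  m = 1000 → c = 1111011, weight = 6.
  m = 0100 → c = 1010100, weight = 3.
  m = 1100 → c = 0101111, weight = 5.
  m = 0010 → c = 0011000, weight = 2.
  m = 1010 → c = 1100011, weight = 4.
  m = 0110 → c = 1001100, weight = 3.
  m = 1110 → c = 0110111, weight = 5.
  m = 0001 → c = 1000011, weight = 3.
  m = 1001 → c = 0111000, weight = 3.
  m = 0101 → c = 0010111, weight = 4.
  m = 1101 → c = 1101100, weight = 4.
  m = 0011 → c = 1011011, weight = 5.
  m = 1011 → c = 0100000, weight = 1.
  m = 0111 → c = 0001111, weight = 4.
  m = 1111 → c = 1110100, weight = 4.
Tally weights:
  weight 0: 1 codewords.
  weight 1: 1 codewords.
  weight 2: 1 codewords.
  weight 3: 4 codewords.
  weight 4: 5 codewords.
  weight 5: 3 codewords.
  weight 6: 1 codewords.
Minimum distance d = smallest w > 0 with A_w > 0 = 1.
Sanity: Σ A_w = 16 = 2^4 = 16 ✓.


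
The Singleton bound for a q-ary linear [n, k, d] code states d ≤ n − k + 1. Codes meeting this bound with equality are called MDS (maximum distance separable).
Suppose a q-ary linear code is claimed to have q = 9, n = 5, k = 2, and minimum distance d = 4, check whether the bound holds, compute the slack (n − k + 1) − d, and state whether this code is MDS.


Singleton RHS = n − k + 1 = 4, slack = 0, bound satisfied, MDS.

Singleton bound: d ≤ n − k + 1.
Here n = 5, k = 2, so n − k + 1 = 4.
Given d = 4, check d ≤ 4: YES.
Slack = (n − k + 1) − d = 0.
The code is MDS (slack = 0).
Description: the claimed parameters are [5, 2, 4]_9; such a code would be MDS (meets Singleton bound).


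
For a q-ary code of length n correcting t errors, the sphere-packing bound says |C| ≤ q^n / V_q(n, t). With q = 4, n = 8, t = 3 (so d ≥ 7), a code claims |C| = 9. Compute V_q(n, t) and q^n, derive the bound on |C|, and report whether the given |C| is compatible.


V_q(n, t) = 1789, q^n = 65536, Hamming bound = 36, |C| = 9 ≤ bound (satisfied).

Step 1: Compute V_q(n, t) = Σ_{j=0}^3 C(n, j) (q−1)^j.
  j = 0: C(8,0)·(3)^0 = 1·1 = 1.
  j = 1: C(8,1)·(3)^1 = 8·3 = 24.
  j = 2: C(8,2)·(3)^2 = 28·9 = 252.
  j = 3: C(8,3)·(3)^3 = 56·27 = 1512.
  V_q(n, t) = 1 + 24 + 252 + 1512 = 1789.
Step 2: q^n = 4^8 = 65536.
Step 3: Hamming bound ⌊q^n / V_q(n,t)⌋ = ⌊65536/1789⌋ = 36.
Step 4: Compare |C| = 9 to 36: satisfied.
The claimed |C| lies below the Hamming bound.


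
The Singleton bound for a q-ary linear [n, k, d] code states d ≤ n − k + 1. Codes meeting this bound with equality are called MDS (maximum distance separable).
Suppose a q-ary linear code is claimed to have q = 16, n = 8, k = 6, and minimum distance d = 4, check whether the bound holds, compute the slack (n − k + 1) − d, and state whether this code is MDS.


Singleton RHS = n − k + 1 = 3, slack = -1, bound violated (no such code; not MDS).

Singleton bound: d ≤ n − k + 1.
Here n = 8, k = 6, so n − k + 1 = 3.
Given d = 4, check d ≤ 3: NO.
Slack = (n − k + 1) − d = -1.
The slack is negative: d = 4 exceeds n − k + 1 = 3 by 1, so the Singleton bound is violated and no linear [8, 6, 4]_16 code can exist. In particular it is not MDS (MDS requires d = n − k + 1 exactly).
Description: the claimed parameters are [8, 6, 4]_16; such a code would be impossible (violates the Singleton bound).


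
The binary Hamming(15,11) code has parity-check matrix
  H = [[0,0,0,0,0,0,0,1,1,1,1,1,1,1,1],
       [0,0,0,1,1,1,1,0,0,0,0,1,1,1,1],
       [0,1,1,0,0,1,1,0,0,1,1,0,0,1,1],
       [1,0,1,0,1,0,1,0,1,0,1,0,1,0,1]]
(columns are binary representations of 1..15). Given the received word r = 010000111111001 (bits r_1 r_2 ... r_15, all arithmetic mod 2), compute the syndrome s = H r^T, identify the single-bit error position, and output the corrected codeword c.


s = (0, 1, 1, 0)^T, error position = 6, corrected codeword c = 010001111111001

Compute s = H r^T mod 2 one row at a time:
  s_1 = 1 + 1 + 1 + 1 + 1 + 0 + 0 + 1 = 6 ≡ 0 (mod 2).
  s_2 = 0 + 0 + 0 + 1 + 1 + 0 + 0 + 1 = 3 ≡ 1 (mod 2).
  s_3 = 1 + 0 + 0 + 1 + 1 + 1 + 0 + 1 = 5 ≡ 1 (mod 2).
  s_4 = 0 + 0 + 0 + 1 + 1 + 1 + 0 + 1 = 4 ≡ 0 (mod 2).
s = (0, 1, 1, 0)^T — this equals column 6 of H (binary 0110), so error is at position 6.
Correct: flip bit 6 of r = 010000111111001 to get c = 010001111111001.


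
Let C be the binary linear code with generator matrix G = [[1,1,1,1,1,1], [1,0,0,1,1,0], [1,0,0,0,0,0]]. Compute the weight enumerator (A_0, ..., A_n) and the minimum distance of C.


Weight distribution: A_0 = 1, A_1 = 1, A_2 = 1, A_3 = 2, A_4 = 1, A_5 = 1, A_6 = 1. Minimum distance d = 1.

Enumerate all 2^3 = 8 messages m ∈ F_2^3.
For each, compute codeword c = mG in F_2^6, then tally its weight.
  m = 000 → c = 000000, weight = 0.
  m = 100 → c = 111111, weight = 6.
  m = 010 → c = 100110, weight = 3.
  m = 110 → c = 011001, weight = 3.
  m = 001 → c = 100000, weight = 1.
  m = 101 → c = 011111, weight = 5.
  m = 011 → c = 000110, weight = 2.
  m = 111 → c = 111001, weight = 4.
Tally weights:
  weight 0: 1 codewords.
  weight 1: 1 codewords.
  weight 2: 1 codewords.
  weight 3: 2 codewords.
  weight 4: 1 codewords.
  weight 5: 1 codewords.
  weight 6: 1 codewords.
Minimum distance d = smallest w > 0 with A_w > 0 = 1.
Sanity: Σ A_w = 8 = 2^3 = 8 ✓.


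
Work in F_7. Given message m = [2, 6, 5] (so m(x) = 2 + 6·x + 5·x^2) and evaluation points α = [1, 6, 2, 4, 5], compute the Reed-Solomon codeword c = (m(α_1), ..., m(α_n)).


c = [6, 1, 6, 1, 3]

Message polynomial: m(x) = 2 + 6·x + 5·x^2 (mod 7).
For each evaluation point α_i, compute m(α_i) mod 7:
  α_1 = 1: Horner steps 5 → 4 → 6, so m(1) = 6.
  α_2 = 6: Horner steps 5 → 1 → 1, so m(6) = 1.
  α_3 = 2: Horner steps 5 → 2 → 6, so m(2) = 6.
  α_4 = 4: Horner steps 5 → 5 → 1, so m(4) = 1.
  α_5 = 5: Horner steps 5 → 3 → 3, so m(5) = 3.
Codeword c = [6, 1, 6, 1, 3] ∈ F_7^5.


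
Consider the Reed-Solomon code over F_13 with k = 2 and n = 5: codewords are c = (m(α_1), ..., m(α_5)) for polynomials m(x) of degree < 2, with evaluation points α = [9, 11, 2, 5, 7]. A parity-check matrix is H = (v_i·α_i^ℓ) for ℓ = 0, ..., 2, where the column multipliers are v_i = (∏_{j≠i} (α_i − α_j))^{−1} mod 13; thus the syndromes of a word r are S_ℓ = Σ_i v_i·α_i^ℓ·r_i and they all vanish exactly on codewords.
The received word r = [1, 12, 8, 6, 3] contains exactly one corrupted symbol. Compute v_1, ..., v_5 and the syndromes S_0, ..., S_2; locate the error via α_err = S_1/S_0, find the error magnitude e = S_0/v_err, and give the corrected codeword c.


S = (12, 8, 1), error at position 4, error magnitude e = 1, c = [1, 12, 8, 5, 3].

Step 1: column multipliers v_i = (∏_{j≠i}(α_i − α_j))^{−1} mod 13.
  i = 1 (α = 9): (9−11)(9−2)(9−5)(9−7) = (−2)·7·4·2 = −112 ≡ 5, so v_1 = 5^{−1} = 8 (mod 13).
  i = 2 (α = 11): (11−9)(11−2)(11−5)(11−7) = 2·9·6·4 = 432 ≡ 3, so v_2 = 3^{−1} = 9 (mod 13).
  i = 3 (α = 2): (2−9)(2−11)(2−5)(2−7) = (−7)·(−9)·(−3)·(−5) = 945 ≡ 9, so v_3 = 9^{−1} = 3 (mod 13).
  i = 4 (α = 5): (5−9)(5−11)(5−2)(5−7) = (−4)·(−6)·3·(−2) = −144 ≡ 12, so v_4 = 12^{−1} = 12 (mod 13).
  i = 5 (α = 7): (7−9)(7−11)(7−2)(7−5) = (−2)·(−4)·5·2 = 80 ≡ 2, so v_5 = 2^{−1} = 7 (mod 13).
  v = [8, 9, 3, 12, 7].
Step 2: syndromes of r = [1, 12, 8, 6, 3] (all sums mod 13).
  S_0 = Σ v_i r_i = 8·1 + 9·12 + 3·8 + 12·6 + 7·3 = 233 ≡ 12.
  S_1 = Σ v_i α_i r_i = 8·9·1 + 9·11·12 + 3·2·8 + 12·5·6 + 7·7·3 = 1815 ≡ 8.
  α_i^2 mod 13 = [3, 4, 4, 12, 10].
  S_2 = Σ v_i α_i^2 r_i = 8·3·1 + 9·4·12 + 3·4·8 + 12·12·6 + 7·10·3 = 1626 ≡ 1.
  S = (12, 8, 1) ≠ 0, so r is not a codeword (an error is present).
Step 3: locate the error. For a single error e at position i, S_ℓ = v_i·e·α_i^ℓ, so α_err = S_1/S_0.
  S_0^{−1} = 12^{−1} = 12 (mod 13), so α_err = 8·12 = 96 ≡ 5 = α_4. Error position i = 4.
  Consistency check: S_2/S_1 = 1·5 = 5 ≡ 5 = α_err ✓ (single-error assumption holds).
Step 4: error magnitude e = S_0/v_4 = S_0·∏_{j≠4}(α_4 − α_j) = 12·12 = 144 ≡ 1 (mod 13).
Step 5: correct position 4: c_4 = r_4 − e = 6 − 1 ≡ 5 (mod 13). Hence c = [1, 12, 8, 5, 3].
  Check: interpolating c through the α_i gives m(x) = 10 + 12·x (degree < 2) with m(α_i) = c_i for every i, so c is indeed a codeword.


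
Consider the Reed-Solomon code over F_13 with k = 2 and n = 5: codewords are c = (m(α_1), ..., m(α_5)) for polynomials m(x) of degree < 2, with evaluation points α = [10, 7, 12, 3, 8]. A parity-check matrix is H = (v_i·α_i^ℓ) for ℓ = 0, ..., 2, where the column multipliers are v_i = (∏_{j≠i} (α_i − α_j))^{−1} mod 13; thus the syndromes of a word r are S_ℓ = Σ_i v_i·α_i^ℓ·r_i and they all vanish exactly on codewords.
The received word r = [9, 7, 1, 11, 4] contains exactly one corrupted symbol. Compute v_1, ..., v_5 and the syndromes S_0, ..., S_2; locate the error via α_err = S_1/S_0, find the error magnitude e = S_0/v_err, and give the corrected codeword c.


S = (5, 9, 11), error at position 2, error magnitude e = 12, c = [9, 8, 1, 11, 4].

Step 1: column multipliers v_i = (∏_{j≠i}(α_i − α_j))^{−1} mod 13.
  i = 1 (α = 10): (10−7)(10−12)(10−3)(10−8) = 3·(−2)·7·2 = −84 ≡ 7, so v_1 = 7^{−1} = 2 (mod 13).
  i = 2 (α = 7): (7−10)(7−12)(7−3)(7−8) = (−3)·(−5)·4·(−1) = −60 ≡ 5, so v_2 = 5^{−1} = 8 (mod 13).
  i = 3 (α = 12): (12−10)(12−7)(12−3)(12−8) = 2·5·9·4 = 360 ≡ 9, so v_3 = 9^{−1} = 3 (mod 13).
  i = 4 (α = 3): (3−10)(3−7)(3−12)(3−8) = (−7)·(−4)·(−9)·(−5) = 1260 ≡ 12, so v_4 = 12^{−1} = 12 (mod 13).
  i = 5 (α = 8): (8−10)(8−7)(8−12)(8−3) = (−2)·1·(−4)·5 = 40 ≡ 1, so v_5 = 1^{−1} = 1 (mod 13).
  v = [2, 8, 3, 12, 1].
Step 2: syndromes of r = [9, 7, 1, 11, 4] (all sums mod 13).
  S_0 = Σ v_i r_i = 2·9 + 8·7 + 3·1 + 12·11 + 1·4 = 213 ≡ 5.
  S_1 = Σ v_i α_i r_i = 2·10·9 + 8·7·7 + 3·12·1 + 12·3·11 + 1·8·4 = 1036 ≡ 9.
  α_i^2 mod 13 = [9, 10, 1, 9, 12].
  S_2 = Σ v_i α_i^2 r_i = 2·9·9 + 8·10·7 + 3·1·1 + 12·9·11 + 1·12·4 = 1961 ≡ 11.
  S = (5, 9, 11) ≠ 0, so r is not a codeword (an error is present).
Step 3: locate the error. For a single error e at position i, S_ℓ = v_i·e·α_i^ℓ, so α_err = S_1/S_0.
  S_0^{−1} = 5^{−1} = 8 (mod 13), so α_err = 9·8 = 72 ≡ 7 = α_2. Error position i = 2.
  Consistency check: S_2/S_1 = 11·3 = 33 ≡ 7 = α_err ✓ (single-error assumption holds).
Step 4: error magnitude e = S_0/v_2 = S_0·∏_{j≠2}(α_2 − α_j) = 5·5 = 25 ≡ 12 (mod 13).
Step 5: correct position 2: c_2 = r_2 − e = 7 − 12 ≡ 8 (mod 13). Hence c = [9, 8, 1, 11, 4].
  Check: interpolating c through the α_i gives m(x) = 10 + 9·x (degree < 2) with m(α_i) = c_i for every i, so c is indeed a codeword.


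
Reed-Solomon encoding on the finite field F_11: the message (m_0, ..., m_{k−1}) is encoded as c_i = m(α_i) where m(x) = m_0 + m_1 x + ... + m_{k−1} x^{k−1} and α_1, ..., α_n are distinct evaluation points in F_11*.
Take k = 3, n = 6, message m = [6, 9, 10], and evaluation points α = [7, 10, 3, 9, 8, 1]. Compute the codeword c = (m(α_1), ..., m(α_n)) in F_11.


c = [9, 7, 2, 6, 3, 3]

Message polynomial: m(x) = 6 + 9·x + 10·x^2 (mod 11).
For each evaluation point α_i, compute m(α_i) mod 11:
  α_1 = 7: Horner steps 10 → 2 → 9, so m(7) = 9.
  α_2 = 10: Horner steps 10 → 10 → 7, so m(10) = 7.
  α_3 = 3: Horner steps 10 → 6 → 2, so m(3) = 2.
  α_4 = 9: Horner steps 10 → 0 → 6, so m(9) = 6.
  α_5 = 8: Horner steps 10 → 1 → 3, so m(8) = 3.
  α_6 = 1: Horner steps 10 → 8 → 3, so m(1) = 3.
Codeword c = [9, 7, 2, 6, 3, 3] ∈ F_11^6.


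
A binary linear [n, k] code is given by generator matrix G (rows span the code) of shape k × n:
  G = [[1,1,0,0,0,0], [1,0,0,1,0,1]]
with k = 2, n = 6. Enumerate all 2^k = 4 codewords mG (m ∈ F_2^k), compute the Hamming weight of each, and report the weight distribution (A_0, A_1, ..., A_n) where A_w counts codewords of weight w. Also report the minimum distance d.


Weight distribution: A_0 = 1, A_2 = 1, A_3 = 2. Minimum distance d = 2.

Enumerate all 2^2 = 4 messages m ∈ F_2^2.
For each, compute codeword c = mG in F_2^6, then tally its weight.
  m = 00 → c = 000000, weight = 0.
  m = 10 → c = 110000, weight = 2.
  m = 01 → c = 100101, weight = 3.
  m = 11 → c = 010101, weight = 3.
Tally weights:
  weight 0: 1 codewords.
  weight 2: 1 codewords.
  weight 3: 2 codewords.
Minimum distance d = smallest w > 0 with A_w > 0 = 2.
Sanity: Σ A_w = 4 = 2^2 = 4 ✓.


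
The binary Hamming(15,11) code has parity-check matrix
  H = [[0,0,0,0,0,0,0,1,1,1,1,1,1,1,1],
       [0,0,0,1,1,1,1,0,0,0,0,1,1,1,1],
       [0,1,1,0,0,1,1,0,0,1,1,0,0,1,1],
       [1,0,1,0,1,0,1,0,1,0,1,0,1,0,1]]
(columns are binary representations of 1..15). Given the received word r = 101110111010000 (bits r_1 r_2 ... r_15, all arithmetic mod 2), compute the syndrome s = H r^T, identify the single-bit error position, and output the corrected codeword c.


s = (1, 1, 1, 0)^T, error position = 14, corrected codeword c = 101110111010010

Compute s = H r^T mod 2 one row at a time:
  s_1 = 1 + 1 + 0 + 1 + 0 + 0 + 0 + 0 = 3 ≡ 1 (mod 2).
  s_2 = 1 + 1 + 0 + 1 + 0 + 0 + 0 + 0 = 3 ≡ 1 (mod 2).
  s_3 = 0 + 1 + 0 + 1 + 0 + 1 + 0 + 0 = 3 ≡ 1 (mod 2).
  s_4 = 1 + 1 + 1 + 1 + 1 + 1 + 0 + 0 = 6 ≡ 0 (mod 2).
s = (1, 1, 1, 0)^T — this equals column 14 of H (binary 1110), so error is at position 14.
Correct: flip bit 14 of r = 101110111010000 to get c = 101110111010010.


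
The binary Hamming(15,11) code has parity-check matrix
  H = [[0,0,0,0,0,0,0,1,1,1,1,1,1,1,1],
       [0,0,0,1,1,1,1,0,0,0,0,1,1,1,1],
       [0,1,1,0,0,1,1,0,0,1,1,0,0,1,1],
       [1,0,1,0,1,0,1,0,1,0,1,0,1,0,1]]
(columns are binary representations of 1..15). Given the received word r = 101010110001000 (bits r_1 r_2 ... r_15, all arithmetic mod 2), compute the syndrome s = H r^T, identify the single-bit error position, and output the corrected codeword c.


s = (0, 1, 0, 0)^T, error position = 4, corrected codeword c = 101110110001000

Compute s = H r^T mod 2 one row at a time:
  s_1 = 1 + 0 + 0 + 0 + 1 + 0 + 0 + 0 = 2 ≡ 0 (mod 2).
  s_2 = 0 + 1 + 0 + 1 + 1 + 0 + 0 + 0 = 3 ≡ 1 (mod 2).
  s_3 = 0 + 1 + 0 + 1 + 0 + 0 + 0 + 0 = 2 ≡ 0 (mod 2).
  s_4 = 1 + 1 + 1 + 1 + 0 + 0 + 0 + 0 = 4 ≡ 0 (mod 2).
s = (0, 1, 0, 0)^T — this equals column 4 of H (binary 0100), so error is at position 4.
Correct: flip bit 4 of r = 101010110001000 to get c = 101110110001000.


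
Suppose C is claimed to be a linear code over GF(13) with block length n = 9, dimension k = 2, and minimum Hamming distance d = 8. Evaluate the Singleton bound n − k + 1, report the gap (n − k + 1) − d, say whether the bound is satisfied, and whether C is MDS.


Singleton RHS = n − k + 1 = 8, slack = 0, bound satisfied, MDS.

Singleton bound: d ≤ n − k + 1.
Here n = 9, k = 2, so n − k + 1 = 8.
Given d = 8, check d ≤ 8: YES.
Slack = (n − k + 1) − d = 0.
The code is MDS (slack = 0).
Description: the claimed parameters are [9, 2, 8]_13; such a code would be MDS (meets Singleton bound).


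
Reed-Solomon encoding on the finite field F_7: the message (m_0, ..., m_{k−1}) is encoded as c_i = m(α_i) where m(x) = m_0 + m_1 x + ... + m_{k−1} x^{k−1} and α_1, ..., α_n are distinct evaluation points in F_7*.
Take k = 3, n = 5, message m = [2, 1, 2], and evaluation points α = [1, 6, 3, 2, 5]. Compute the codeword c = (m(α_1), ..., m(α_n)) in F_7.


c = [5, 3, 2, 5, 1]

Message polynomial: m(x) = 2 + 1·x + 2·x^2 (mod 7).
For each evaluation point α_i, compute m(α_i) mod 7:
  α_1 = 1: Horner steps 2 → 3 → 5, so m(1) = 5.
  α_2 = 6: Horner steps 2 → 6 → 3, so m(6) = 3.
  α_3 = 3: Horner steps 2 → 0 → 2, so m(3) = 2.
  α_4 = 2: Horner steps 2 → 5 → 5, so m(2) = 5.
  α_5 = 5: Horner steps 2 → 4 → 1, so m(5) = 1.
Codeword c = [5, 3, 2, 5, 1] ∈ F_7^5.


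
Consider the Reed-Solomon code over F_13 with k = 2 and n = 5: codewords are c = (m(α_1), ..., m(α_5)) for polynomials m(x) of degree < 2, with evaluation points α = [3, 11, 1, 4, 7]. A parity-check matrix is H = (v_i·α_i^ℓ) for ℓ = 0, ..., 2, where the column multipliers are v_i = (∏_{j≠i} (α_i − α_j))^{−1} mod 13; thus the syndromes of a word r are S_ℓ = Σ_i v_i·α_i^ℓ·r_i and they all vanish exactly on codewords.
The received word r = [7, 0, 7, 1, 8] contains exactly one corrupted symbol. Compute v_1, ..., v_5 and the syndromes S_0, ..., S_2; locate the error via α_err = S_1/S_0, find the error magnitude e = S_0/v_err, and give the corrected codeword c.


S = (4, 12, 10), error at position 1, error magnitude e = 4, c = [3, 0, 7, 1, 8].

Step 1: column multipliers v_i = (∏_{j≠i}(α_i − α_j))^{−1} mod 13.
  i = 1 (α = 3): (3−11)(3−1)(3−4)(3−7) = (−8)·2·(−1)·(−4) = −64 ≡ 1, so v_1 = 1^{−1} = 1 (mod 13).
  i = 2 (α = 11): (11−3)(11−1)(11−4)(11−7) = 8·10·7·4 = 2240 ≡ 4, so v_2 = 4^{−1} = 10 (mod 13).
  i = 3 (α = 1): (1−3)(1−11)(1−4)(1−7) = (−2)·(−10)·(−3)·(−6) = 360 ≡ 9, so v_3 = 9^{−1} = 3 (mod 13).
  i = 4 (α = 4): (4−3)(4−11)(4−1)(4−7) = 1·(−7)·3·(−3) = 63 ≡ 11, so v_4 = 11^{−1} = 6 (mod 13).
  i = 5 (α = 7): (7−3)(7−11)(7−1)(7−4) = 4·(−4)·6·3 = −288 ≡ 11, so v_5 = 11^{−1} = 6 (mod 13).
  v = [1, 10, 3, 6, 6].
Step 2: syndromes of r = [7, 0, 7, 1, 8] (all sums mod 13).
  S_0 = Σ v_i r_i = 1·7 + 10·0 + 3·7 + 6·1 + 6·8 = 82 ≡ 4.
  S_1 = Σ v_i α_i r_i = 1·3·7 + 10·11·0 + 3·1·7 + 6·4·1 + 6·7·8 = 402 ≡ 12.
  α_i^2 mod 13 = [9, 4, 1, 3, 10].
  S_2 = Σ v_i α_i^2 r_i = 1·9·7 + 10·4·0 + 3·1·7 + 6·3·1 + 6·10·8 = 582 ≡ 10.
  S = (4, 12, 10) ≠ 0, so r is not a codeword (an error is present).
Step 3: locate the error. For a single error e at position i, S_ℓ = v_i·e·α_i^ℓ, so α_err = S_1/S_0.
  S_0^{−1} = 4^{−1} = 10 (mod 13), so α_err = 12·10 = 120 ≡ 3 = α_1. Error position i = 1.
  Consistency check: S_2/S_1 = 10·12 = 120 ≡ 3 = α_err ✓ (single-error assumption holds).
Step 4: error magnitude e = S_0/v_1 = S_0·∏_{j≠1}(α_1 − α_j) = 4·1 = 4 ≡ 4 (mod 13).
Step 5: correct position 1: c_1 = r_1 − e = 7 − 4 ≡ 3 (mod 13). Hence c = [3, 0, 7, 1, 8].
  Check: interpolating c through the α_i gives m(x) = 9 + 11·x (degree < 2) with m(α_i) = c_i for every i, so c is indeed a codeword.


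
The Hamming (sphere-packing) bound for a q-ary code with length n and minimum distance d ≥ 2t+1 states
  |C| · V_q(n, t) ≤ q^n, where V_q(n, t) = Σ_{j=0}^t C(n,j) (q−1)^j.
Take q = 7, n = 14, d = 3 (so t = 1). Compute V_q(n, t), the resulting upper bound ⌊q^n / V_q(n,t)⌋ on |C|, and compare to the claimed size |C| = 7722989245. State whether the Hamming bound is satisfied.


V_q(n, t) = 85, q^n = 678223072849, Hamming bound = 7979094974, |C| = 7722989245 ≤ bound (satisfied).

Step 1: Compute V_q(n, t) = Σ_{j=0}^1 C(n, j) (q−1)^j.
  j = 0: C(14,0)·(6)^0 = 1·1 = 1.
  j = 1: C(14,1)·(6)^1 = 14·6 = 84.
  V_q(n, t) = 1 + 84 = 85.
Step 2: q^n = 7^14 = 678223072849.
Step 3: Hamming bound ⌊q^n / V_q(n,t)⌋ = ⌊678223072849/85⌋ = 7979094974.
Step 4: Compare |C| = 7722989245 to 7979094974: satisfied.
The claimed |C| lies below the Hamming bound.


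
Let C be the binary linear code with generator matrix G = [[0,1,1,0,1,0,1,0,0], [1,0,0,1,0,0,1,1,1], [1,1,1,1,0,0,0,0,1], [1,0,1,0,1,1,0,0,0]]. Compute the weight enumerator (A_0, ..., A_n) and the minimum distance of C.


Weight distribution: A_0 = 1, A_2 = 1, A_4 = 5, A_5 = 6, A_6 = 1, A_7 = 2. Minimum distance d = 2.

Enumerate all 2^4 = 16 messages m ∈ F_2^4.
For each, compute codeword c = mG in F_2^9, then tally its weight.
  m = 0000 → c = 000000000, weight = 0.
  m = 1000 → c = 011010100, weight = 4.
  m = 0100 → c = 100100111, weight = 5.
  m = 1100 → c = 111110011, weight = 7.
  m = 0010 → c = 111100001, weight = 5.
  m = 1010 → c = 100110101, weight = 5.
  m = 0110 → c = 011000110, weight = 4.
  m = 1110 → c = 000010010, weight = 2.
  m = 0001 → c = 101011000, weight = 4.
  m = 1001 → c = 110001100, weight = 4.
  m = 0101 → c = 001111111, weight = 7.
  m = 1101 → c = 010101011, weight = 5.
  m = 0011 → c = 010111001, weight = 5.
  m = 1011 → c = 001101101, weight = 5.
  m = 0111 → c = 110011110, weight = 6.
  m = 1111 → c = 101001010, weight = 4.
Tally weights:
  weight 0: 1 codewords.
  weight 2: 1 codewords.
  weight 4: 5 codewords.
  weight 5: 6 codewords.
  weight 6: 1 codewords.
  weight 7: 2 codewords.
Minimum distance d = smallest w > 0 with A_w > 0 = 2.
Sanity: Σ A_w = 16 = 2^4 = 16 ✓.


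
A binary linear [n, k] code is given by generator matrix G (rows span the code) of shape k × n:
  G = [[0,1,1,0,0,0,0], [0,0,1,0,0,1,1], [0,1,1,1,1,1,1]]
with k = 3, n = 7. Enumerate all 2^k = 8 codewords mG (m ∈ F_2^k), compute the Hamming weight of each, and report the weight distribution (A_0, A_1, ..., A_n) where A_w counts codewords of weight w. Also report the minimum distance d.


Weight distribution: A_0 = 1, A_2 = 1, A_3 = 4, A_4 = 1, A_6 = 1. Minimum distance d = 2.

Enumerate all 2^3 = 8 messages m ∈ F_2^3.
For each, compute codeword c = mG in F_2^7, then tally its weight.
  m = 000 → c = 0000000, weight = 0.
  m = 100 → c = 0110000, weight = 2.
  m = 010 → c = 0010011, weight = 3.
  m = 110 → c = 0100011, weight = 3.
  m = 001 → c = 0111111, weight = 6.
  m = 101 → c = 0001111, weight = 4.
  m = 011 → c = 0101100, weight = 3.
  m = 111 → c = 0011100, weight = 3.
Tally weights:
  weight 0: 1 codewords.
  weight 2: 1 codewords.
  weight 3: 4 codewords.
  weight 4: 1 codewords.
  weight 6: 1 codewords.
Minimum distance d = smallest w > 0 with A_w > 0 = 2.
Sanity: Σ A_w = 8 = 2^3 = 8 ✓.


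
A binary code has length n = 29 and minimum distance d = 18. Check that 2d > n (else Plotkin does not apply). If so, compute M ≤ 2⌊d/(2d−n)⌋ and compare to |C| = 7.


Plotkin bound M ≤ 4; given |C| = 7 > bound (violated).

Check applicability: 2d = 36, n = 29.
2d − n = 7 > 0, so Plotkin applies.
Compute d/(2d−n) = 18/7 ≈ 2.5714.
⌊d/(2d−n)⌋ = 2.
Plotkin bound: M ≤ 2·2 = 4.
Given |C| = 7, check: VIOLATED.
This |C| is above the Plotkin bound, so no binary code with n = 29, d = 18 and 7 codewords exists.


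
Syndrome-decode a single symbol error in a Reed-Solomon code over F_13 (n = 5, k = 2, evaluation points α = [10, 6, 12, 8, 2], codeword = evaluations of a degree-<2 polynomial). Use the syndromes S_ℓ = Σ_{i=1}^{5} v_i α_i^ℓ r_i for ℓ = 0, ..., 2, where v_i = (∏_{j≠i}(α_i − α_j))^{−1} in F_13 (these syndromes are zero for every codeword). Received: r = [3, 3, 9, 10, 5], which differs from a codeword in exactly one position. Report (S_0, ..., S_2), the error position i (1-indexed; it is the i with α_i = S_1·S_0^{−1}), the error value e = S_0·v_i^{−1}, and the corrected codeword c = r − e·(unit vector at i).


S = (4, 11, 1), error at position 2, error magnitude e = 12, c = [3, 4, 9, 10, 5].

Step 1: column multipliers v_i = (∏_{j≠i}(α_i − α_j))^{−1} mod 13.
  i = 1 (α = 10): (10−6)(10−12)(10−8)(10−2) = 4·(−2)·2·8 = −128 ≡ 2, so v_1 = 2^{−1} = 7 (mod 13).
  i = 2 (α = 6): (6−10)(6−12)(6−8)(6−2) = (−4)·(−6)·(−2)·4 = −192 ≡ 3, so v_2 = 3^{−1} = 9 (mod 13).
  i = 3 (α = 12): (12−10)(12−6)(12−8)(12−2) = 2·6·4·10 = 480 ≡ 12, so v_3 = 12^{−1} = 12 (mod 13).
  i = 4 (α = 8): (8−10)(8−6)(8−12)(8−2) = (−2)·2·(−4)·6 = 96 ≡ 5, so v_4 = 5^{−1} = 8 (mod 13).
  i = 5 (α = 2): (2−10)(2−6)(2−12)(2−8) = (−8)·(−4)·(−10)·(−6) = 1920 ≡ 9, so v_5 = 9^{−1} = 3 (mod 13).
  v = [7, 9, 12, 8, 3].
Step 2: syndromes of r = [3, 3, 9, 10, 5] (all sums mod 13).
  S_0 = Σ v_i r_i = 7·3 + 9·3 + 12·9 + 8·10 + 3·5 = 251 ≡ 4.
  S_1 = Σ v_i α_i r_i = 7·10·3 + 9·6·3 + 12·12·9 + 8·8·10 + 3·2·5 = 2338 ≡ 11.
  α_i^2 mod 13 = [9, 10, 1, 12, 4].
  S_2 = Σ v_i α_i^2 r_i = 7·9·3 + 9·10·3 + 12·1·9 + 8·12·10 + 3·4·5 = 1587 ≡ 1.
  S = (4, 11, 1) ≠ 0, so r is not a codeword (an error is present).
Step 3: locate the error. For a single error e at position i, S_ℓ = v_i·e·α_i^ℓ, so α_err = S_1/S_0.
  S_0^{−1} = 4^{−1} = 10 (mod 13), so α_err = 11·10 = 110 ≡ 6 = α_2. Error position i = 2.
  Consistency check: S_2/S_1 = 1·6 = 6 ≡ 6 = α_err ✓ (single-error assumption holds).
Step 4: error magnitude e = S_0/v_2 = S_0·∏_{j≠2}(α_2 − α_j) = 4·3 = 12 ≡ 12 (mod 13).
Step 5: correct position 2: c_2 = r_2 − e = 3 − 12 ≡ 4 (mod 13). Hence c = [3, 4, 9, 10, 5].
  Check: interpolating c through the α_i gives m(x) = 12 + 3·x (degree < 2) with m(α_i) = c_i for every i, so c is indeed a codeword.


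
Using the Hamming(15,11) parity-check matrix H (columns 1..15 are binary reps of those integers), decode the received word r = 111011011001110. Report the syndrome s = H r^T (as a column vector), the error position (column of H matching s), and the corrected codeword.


s = (1, 1, 0, 1)^T, error position = 13, corrected codeword c = 111011011001010

Compute s = H r^T mod 2 one row at a time:
  s_1 = 1 + 1 + 0 + 0 + 1 + 1 + 1 + 0 = 5 ≡ 1 (mod 2).
  s_2 = 0 + 1 + 1 + 0 + 1 + 1 + 1 + 0 = 5 ≡ 1 (mod 2).
  s_3 = 1 + 1 + 1 + 0 + 0 + 0 + 1 + 0 = 4 ≡ 0 (mod 2).
  s_4 = 1 + 1 + 1 + 0 + 1 + 0 + 1 + 0 = 5 ≡ 1 (mod 2).
s = (1, 1, 0, 1)^T — this equals column 13 of H (binary 1101), so error is at position 13.
Correct: flip bit 13 of r = 111011011001110 to get c = 111011011001010.


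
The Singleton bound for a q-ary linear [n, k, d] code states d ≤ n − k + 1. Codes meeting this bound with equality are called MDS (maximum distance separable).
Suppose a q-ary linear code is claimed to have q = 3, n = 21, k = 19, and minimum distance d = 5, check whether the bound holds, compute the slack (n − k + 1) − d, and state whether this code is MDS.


Singleton RHS = n − k + 1 = 3, slack = -2, bound violated (no such code; not MDS).

Singleton bound: d ≤ n − k + 1.
Here n = 21, k = 19, so n − k + 1 = 3.
Given d = 5, check d ≤ 3: NO.
Slack = (n − k + 1) − d = -2.
The slack is negative: d = 5 exceeds n − k + 1 = 3 by 2, so the Singleton bound is violated and no linear [21, 19, 5]_3 code can exist. In particular it is not MDS (MDS requires d = n − k + 1 exactly).
Description: the claimed parameters are [21, 19, 5]_3; such a code would be impossible (violates the Singleton bound).


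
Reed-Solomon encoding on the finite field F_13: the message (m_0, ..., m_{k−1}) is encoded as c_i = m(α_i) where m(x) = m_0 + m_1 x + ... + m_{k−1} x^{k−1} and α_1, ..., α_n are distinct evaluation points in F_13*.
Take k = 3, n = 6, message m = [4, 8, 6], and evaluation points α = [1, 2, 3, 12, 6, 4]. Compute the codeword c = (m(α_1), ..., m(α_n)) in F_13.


c = [5, 5, 4, 2, 8, 2]

Message polynomial: m(x) = 4 + 8·x + 6·x^2 (mod 13).
For each evaluation point α_i, compute m(α_i) mod 13:
  α_1 = 1: Horner steps 6 → 1 → 5, so m(1) = 5.
  α_2 = 2: Horner steps 6 → 7 → 5, so m(2) = 5.
  α_3 = 3: Horner steps 6 → 0 → 4, so m(3) = 4.
  α_4 = 12: Horner steps 6 → 2 → 2, so m(12) = 2.
  α_5 = 6: Horner steps 6 → 5 → 8, so m(6) = 8.
  α_6 = 4: Horner steps 6 → 6 → 2, so m(4) = 2.
Codeword c = [5, 5, 4, 2, 8, 2] ∈ F_13^6.


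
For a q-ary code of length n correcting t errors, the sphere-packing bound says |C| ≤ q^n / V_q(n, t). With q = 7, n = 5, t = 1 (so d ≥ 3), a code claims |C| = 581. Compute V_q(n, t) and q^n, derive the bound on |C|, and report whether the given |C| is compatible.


V_q(n, t) = 31, q^n = 16807, Hamming bound = 542, |C| = 581 > bound (violated).

Step 1: Compute V_q(n, t) = Σ_{j=0}^1 C(n, j) (q−1)^j.
  j = 0: C(5,0)·(6)^0 = 1·1 = 1.
  j = 1: C(5,1)·(6)^1 = 5·6 = 30.
  V_q(n, t) = 1 + 30 = 31.
Step 2: q^n = 7^5 = 16807.
Step 3: Hamming bound ⌊q^n / V_q(n,t)⌋ = ⌊16807/31⌋ = 542.
Step 4: Compare |C| = 581 to 542: violated.
The claimed |C| lies above the Hamming bound, so no 7-ary code of length 5 with d ≥ 3 can have 581 codewords.


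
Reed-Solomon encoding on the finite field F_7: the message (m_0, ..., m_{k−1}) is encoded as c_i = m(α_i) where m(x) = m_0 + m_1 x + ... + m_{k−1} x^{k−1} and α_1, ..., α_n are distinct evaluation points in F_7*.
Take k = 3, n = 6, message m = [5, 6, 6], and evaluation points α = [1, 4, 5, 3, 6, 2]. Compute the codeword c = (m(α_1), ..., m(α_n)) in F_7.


c = [3, 6, 3, 0, 5, 6]

Message polynomial: m(x) = 5 + 6·x + 6·x^2 (mod 7).
For each evaluation point α_i, compute m(α_i) mod 7:
  α_1 = 1: Horner steps 6 → 5 → 3, so m(1) = 3.
  α_2 = 4: Horner steps 6 → 2 → 6, so m(4) = 6.
  α_3 = 5: Horner steps 6 → 1 → 3, so m(5) = 3.
  α_4 = 3: Horner steps 6 → 3 → 0, so m(3) = 0.
  α_5 = 6: Horner steps 6 → 0 → 5, so m(6) = 5.
  α_6 = 2: Horner steps 6 → 4 → 6, so m(2) = 6.
Codeword c = [3, 6, 3, 0, 5, 6] ∈ F_7^6.


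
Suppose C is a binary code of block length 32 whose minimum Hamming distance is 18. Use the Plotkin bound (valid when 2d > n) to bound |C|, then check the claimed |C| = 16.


Plotkin bound M ≤ 8; given |C| = 16 > bound (violated).

Check applicability: 2d = 36, n = 32.
2d − n = 4 > 0, so Plotkin applies.
Compute d/(2d−n) = 18/4 ≈ 4.5000.
⌊d/(2d−n)⌋ = 4.
Plotkin bound: M ≤ 2·4 = 8.
Given |C| = 16, check: VIOLATED.
This |C| is above the Plotkin bound, so no binary code with n = 32, d = 18 and 16 codewords exists.


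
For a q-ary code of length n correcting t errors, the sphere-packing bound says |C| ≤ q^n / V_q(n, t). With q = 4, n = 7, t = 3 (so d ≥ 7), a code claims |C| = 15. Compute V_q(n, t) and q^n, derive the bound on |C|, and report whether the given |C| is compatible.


V_q(n, t) = 1156, q^n = 16384, Hamming bound = 14, |C| = 15 > bound (violated).

Step 1: Compute V_q(n, t) = Σ_{j=0}^3 C(n, j) (q−1)^j.
  j = 0: C(7,0)·(3)^0 = 1·1 = 1.
  j = 1: C(7,1)·(3)^1 = 7·3 = 21.
  j = 2: C(7,2)·(3)^2 = 21·9 = 189.
  j = 3: C(7,3)·(3)^3 = 35·27 = 945.
  V_q(n, t) = 1 + 21 + 189 + 945 = 1156.
Step 2: q^n = 4^7 = 16384.
Step 3: Hamming bound ⌊q^n / V_q(n,t)⌋ = ⌊16384/1156⌋ = 14.
Step 4: Compare |C| = 15 to 14: violated.
The claimed |C| lies above the Hamming bound, so no 4-ary code of length 7 with d ≥ 7 can have 15 codewords.


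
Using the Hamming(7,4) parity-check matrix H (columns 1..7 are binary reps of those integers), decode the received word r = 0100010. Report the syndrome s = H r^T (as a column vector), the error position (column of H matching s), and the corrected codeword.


s = (1, 0, 0)^T, error position = 4, corrected codeword c = 0101010

Compute s = H r^T mod 2 one row at a time:
  s_1 = 0 + 0 + 1 + 0 = 1 ≡ 1 (mod 2).
  s_2 = 1 + 0 + 1 + 0 = 2 ≡ 0 (mod 2).
  s_3 = 0 + 0 + 0 + 0 = 0 ≡ 0 (mod 2).
s = (1, 0, 0)^T — this equals column 4 of H (binary 100), so error is at position 4.
Correct: flip bit 4 of r = 0100010 to get c = 0101010.


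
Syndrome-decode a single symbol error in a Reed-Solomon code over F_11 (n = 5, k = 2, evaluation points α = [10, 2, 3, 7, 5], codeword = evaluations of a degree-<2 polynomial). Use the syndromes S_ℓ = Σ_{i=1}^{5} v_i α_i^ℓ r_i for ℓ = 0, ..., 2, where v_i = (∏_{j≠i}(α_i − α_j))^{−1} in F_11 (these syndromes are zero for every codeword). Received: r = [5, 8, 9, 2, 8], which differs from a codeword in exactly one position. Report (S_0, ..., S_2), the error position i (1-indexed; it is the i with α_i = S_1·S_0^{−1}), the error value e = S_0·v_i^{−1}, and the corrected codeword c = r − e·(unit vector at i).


S = (6, 8, 7), error at position 5, error magnitude e = 8, c = [5, 8, 9, 2, 0].

Step 1: column multipliers v_i = (∏_{j≠i}(α_i − α_j))^{−1} mod 11.
  i = 1 (α = 10): (10−2)(10−3)(10−7)(10−5) = 8·7·3·5 = 840 ≡ 4, so v_1 = 4^{−1} = 3 (mod 11).
  i = 2 (α = 2): (2−10)(2−3)(2−7)(2−5) = (−8)·(−1)·(−5)·(−3) = 120 ≡ 10, so v_2 = 10^{−1} = 10 (mod 11).
  i = 3 (α = 3): (3−10)(3−2)(3−7)(3−5) = (−7)·1·(−4)·(−2) = −56 ≡ 10, so v_3 = 10^{−1} = 10 (mod 11).
  i = 4 (α = 7): (7−10)(7−2)(7−3)(7−5) = (−3)·5·4·2 = −120 ≡ 1, so v_4 = 1^{−1} = 1 (mod 11).
  i = 5 (α = 5): (5−10)(5−2)(5−3)(5−7) = (−5)·3·2·(−2) = 60 ≡ 5, so v_5 = 5^{−1} = 9 (mod 11).
  v = [3, 10, 10, 1, 9].
Step 2: syndromes of r = [5, 8, 9, 2, 8] (all sums mod 11).
  S_0 = Σ v_i r_i = 3·5 + 10·8 + 10·9 + 1·2 + 9·8 = 259 ≡ 6.
  S_1 = Σ v_i α_i r_i = 3·10·5 + 10·2·8 + 10·3·9 + 1·7·2 + 9·5·8 = 954 ≡ 8.
  α_i^2 mod 11 = [1, 4, 9, 5, 3].
  S_2 = Σ v_i α_i^2 r_i = 3·1·5 + 10·4·8 + 10·9·9 + 1·5·2 + 9·3·8 = 1371 ≡ 7.
  S = (6, 8, 7) ≠ 0, so r is not a codeword (an error is present).
Step 3: locate the error. For a single error e at position i, S_ℓ = v_i·e·α_i^ℓ, so α_err = S_1/S_0.
  S_0^{−1} = 6^{−1} = 2 (mod 11), so α_err = 8·2 = 16 ≡ 5 = α_5. Error position i = 5.
  Consistency check: S_2/S_1 = 7·7 = 49 ≡ 5 = α_err ✓ (single-error assumption holds).
Step 4: error magnitude e = S_0/v_5 = S_0·∏_{j≠5}(α_5 − α_j) = 6·5 = 30 ≡ 8 (mod 11).
Step 5: correct position 5: c_5 = r_5 − e = 8 − 8 ≡ 0 (mod 11). Hence c = [5, 8, 9, 2, 0].
  Check: interpolating c through the α_i gives m(x) = 6 + 1·x (degree < 2) with m(α_i) = c_i for every i, so c is indeed a codeword.
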